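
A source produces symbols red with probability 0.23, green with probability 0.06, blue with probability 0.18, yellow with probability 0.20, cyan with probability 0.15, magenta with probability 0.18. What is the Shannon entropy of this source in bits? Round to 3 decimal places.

2.497 bits

H = −Σ pᵢ log₂ pᵢ.
−0.23·log₂(0.23) = 0.4877
−0.06·log₂(0.06) = 0.2435
−0.18·log₂(0.18) = 0.4453
−0.20·log₂(0.20) = 0.4644
−0.15·log₂(0.15) = 0.4105
−0.18·log₂(0.18) = 0.4453
Sum ≈ 2.4967 → 2.497 bits.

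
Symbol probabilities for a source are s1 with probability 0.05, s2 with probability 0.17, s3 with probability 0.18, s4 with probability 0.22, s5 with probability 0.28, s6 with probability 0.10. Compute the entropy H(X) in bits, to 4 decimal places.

2.4230 bits

H = −Σ pᵢ log₂ pᵢ.
−0.05·log₂(0.05) = 0.2161
−0.17·log₂(0.17) = 0.4346
−0.18·log₂(0.18) = 0.4453
−0.22·log₂(0.22) = 0.4806
−0.28·log₂(0.28) = 0.5142
−0.10·log₂(0.10) = 0.3322
Sum ≈ 2.4230 → 2.4230 bits.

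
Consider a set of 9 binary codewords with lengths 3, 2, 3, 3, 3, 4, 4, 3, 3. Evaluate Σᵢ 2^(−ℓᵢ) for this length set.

With common denominator 2^4 = 16: Σ 2^(−ℓᵢ) = 2/16 + 4/16 + 2/16 + 2/16 + 2/16 + 1/16 + 1/16 + 2/16 + 2/16 = 18/16 = 1.125.

1.125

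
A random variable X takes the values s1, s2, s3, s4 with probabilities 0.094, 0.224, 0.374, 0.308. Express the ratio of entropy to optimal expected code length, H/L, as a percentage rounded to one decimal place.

Entropy H = −Σ p log₂ p ≈ 1.8581 bits.
Huffman merges: 47/500+28/125→159/500; 77/250+159/500→313/500; 187/500+313/500→1. L = 243/125 ≈ 1.9440.
Efficiency = H/L = 1.8581/1.9440 = 95.6%.

95.6%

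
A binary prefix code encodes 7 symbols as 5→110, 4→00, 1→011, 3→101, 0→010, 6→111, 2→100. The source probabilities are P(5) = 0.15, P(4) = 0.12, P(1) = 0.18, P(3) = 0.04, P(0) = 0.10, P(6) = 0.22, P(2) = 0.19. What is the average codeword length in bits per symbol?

2.88 bits/symbol

L̄ = Σ pᵢ·ℓᵢ = 0.15·3 + 0.12·2 + 0.18·3 + 0.04·3 + 0.10·3 + 0.22·3 + 0.19·3 = 2.88 bits/symbol.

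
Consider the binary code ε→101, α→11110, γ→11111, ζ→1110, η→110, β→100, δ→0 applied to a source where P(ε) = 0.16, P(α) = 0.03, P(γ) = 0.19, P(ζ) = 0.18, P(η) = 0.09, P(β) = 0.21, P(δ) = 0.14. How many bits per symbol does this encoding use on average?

3.34 bits/symbol

L̄ = Σ pᵢ·ℓᵢ = 0.16·3 + 0.03·5 + 0.19·5 + 0.18·4 + 0.09·3 + 0.21·3 + 0.14·1 = 3.34 bits/symbol.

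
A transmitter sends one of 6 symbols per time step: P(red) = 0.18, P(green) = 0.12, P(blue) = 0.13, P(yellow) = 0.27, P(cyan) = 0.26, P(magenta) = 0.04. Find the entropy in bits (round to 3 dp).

2.396 bits

H = −Σ pᵢ log₂ pᵢ.
−0.18·log₂(0.18) = 0.4453
−0.12·log₂(0.12) = 0.3671
−0.13·log₂(0.13) = 0.3826
−0.27·log₂(0.27) = 0.5100
−0.26·log₂(0.26) = 0.5053
−0.04·log₂(0.04) = 0.1858
Sum ≈ 2.3961 → 2.396 bits.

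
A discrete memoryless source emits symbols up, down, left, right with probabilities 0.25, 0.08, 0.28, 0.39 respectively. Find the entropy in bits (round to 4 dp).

H = −Σ pᵢ log₂ pᵢ.
−0.25·log₂(0.25) = 0.5000
−0.08·log₂(0.08) = 0.2915
−0.28·log₂(0.28) = 0.5142
−0.39·log₂(0.39) = 0.5298
Sum ≈ 1.8355 → 1.8355 bits.

1.8355 bits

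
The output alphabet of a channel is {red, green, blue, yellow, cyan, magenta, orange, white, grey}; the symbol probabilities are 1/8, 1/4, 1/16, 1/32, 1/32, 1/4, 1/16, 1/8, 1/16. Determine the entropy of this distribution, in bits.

Each probability is a power of 1/2, so log₂(1/p) is an integer.
H = Σ p·log₂(1/p) = 1/8·3 + 1/4·2 + 1/16·4 + 1/32·5 + 1/32·5 + 1/4·2 + 1/16·4 + 1/8·3 + 1/16·4 = 2.8125 bits.

2.8125 bits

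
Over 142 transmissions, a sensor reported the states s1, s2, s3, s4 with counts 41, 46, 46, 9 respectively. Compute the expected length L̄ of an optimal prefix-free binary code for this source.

Probabilities are the counts divided by 142.
Repeatedly combine the two least-probable nodes; the expected code length is the sum of the merged weights.
merge 9/142 + 41/142 → 25/71
merge 23/71 + 23/71 → 46/71
merge 25/71 + 46/71 → 1
L = 25/71 + 46/71 + 1 = 2 bits/symbol.

2 bits/symbol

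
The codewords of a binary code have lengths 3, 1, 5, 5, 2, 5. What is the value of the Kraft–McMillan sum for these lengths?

With common denominator 2^5 = 32: Σ 2^(−ℓᵢ) = 4/32 + 16/32 + 1/32 + 1/32 + 8/32 + 1/32 = 31/32 = 0.96875.

0.96875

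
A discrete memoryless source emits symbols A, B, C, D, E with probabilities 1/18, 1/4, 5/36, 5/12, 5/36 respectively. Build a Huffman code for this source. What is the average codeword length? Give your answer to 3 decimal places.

Repeatedly combine the two least-probable nodes; the expected code length is the sum of the merged weights.
merge 1/18 + 5/36 → 7/36
merge 5/36 + 7/36 → 1/3
merge 1/4 + 1/3 → 7/12
merge 5/12 + 7/12 → 1
L = 7/36 + 1/3 + 7/12 + 1 = 19/9 ≈ 2.111 bits/symbol.

2.111 bits/symbol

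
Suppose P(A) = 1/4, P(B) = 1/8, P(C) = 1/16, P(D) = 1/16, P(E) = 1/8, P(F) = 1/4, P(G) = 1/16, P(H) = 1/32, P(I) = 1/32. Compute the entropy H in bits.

2.8125 bits

Each probability is a power of 1/2, so log₂(1/p) is an integer.
H = Σ p·log₂(1/p) = 1/4·2 + 1/8·3 + 1/16·4 + 1/16·4 + 1/8·3 + 1/4·2 + 1/16·4 + 1/32·5 + 1/32·5 = 2.8125 bits.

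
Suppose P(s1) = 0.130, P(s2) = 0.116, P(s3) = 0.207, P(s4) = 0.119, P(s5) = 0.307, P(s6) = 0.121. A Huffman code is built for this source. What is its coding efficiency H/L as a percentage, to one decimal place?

Entropy H = −Σ p log₂ p ≈ 2.4707 bits.
Huffman merges: 29/250+119/1000→47/200; 121/1000+13/100→251/1000; 207/1000+47/200→221/500; 251/1000+307/1000→279/500; 221/500+279/500→1. L = 1243/500 ≈ 2.4860.
Efficiency = H/L = 2.4707/2.4860 = 99.4%.

99.4%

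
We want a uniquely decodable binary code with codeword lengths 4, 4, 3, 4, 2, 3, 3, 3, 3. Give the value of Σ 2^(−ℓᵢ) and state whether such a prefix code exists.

With common denominator 2^4 = 16: Σ 2^(−ℓᵢ) = 1/16 + 1/16 + 2/16 + 1/16 + 4/16 + 2/16 + 2/16 + 2/16 + 2/16 = 17/16 = 1.0625.
Kraft's inequality requires Σ ≤ 1; here Σ = 1.0625 > 1, so no such prefix code exists.

1.0625; no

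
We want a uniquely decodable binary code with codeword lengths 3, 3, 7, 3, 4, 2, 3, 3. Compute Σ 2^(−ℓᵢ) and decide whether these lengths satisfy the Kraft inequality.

0.9453125; yes

With common denominator 2^7 = 128: Σ 2^(−ℓᵢ) = 16/128 + 16/128 + 1/128 + 16/128 + 8/128 + 32/128 + 16/128 + 16/128 = 121/128 = 0.9453125.
Kraft's inequality requires Σ ≤ 1; here Σ = 0.9453125 ≤ 1, so such a prefix code exists.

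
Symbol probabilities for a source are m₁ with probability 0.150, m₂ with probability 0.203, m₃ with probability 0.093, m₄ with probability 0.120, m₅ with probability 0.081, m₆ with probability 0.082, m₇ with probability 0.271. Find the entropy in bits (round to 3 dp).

H = −Σ pᵢ log₂ pᵢ.
−0.150·log₂(0.150) = 0.4105
−0.203·log₂(0.203) = 0.4670
−0.093·log₂(0.093) = 0.3187
−0.120·log₂(0.120) = 0.3671
−0.081·log₂(0.081) = 0.2937
−0.082·log₂(0.082) = 0.2959
−0.271·log₂(0.271) = 0.5105
Sum ≈ 2.6633 → 2.663 bits.

2.663 bits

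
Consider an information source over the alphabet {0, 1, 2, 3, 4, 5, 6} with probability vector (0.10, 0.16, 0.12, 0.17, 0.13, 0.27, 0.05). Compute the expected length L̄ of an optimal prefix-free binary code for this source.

2.71 bits/symbol

Repeatedly combine the two least-probable nodes; the expected code length is the sum of the merged weights.
merge 1/20 + 1/10 → 3/20
merge 3/25 + 13/100 → 1/4
merge 3/20 + 4/25 → 31/100
merge 17/100 + 1/4 → 21/50
merge 27/100 + 31/100 → 29/50
merge 21/50 + 29/50 → 1
L = 3/20 + 1/4 + 31/100 + 21/50 + 29/50 + 1 = 271/100 = 2.71 bits/symbol.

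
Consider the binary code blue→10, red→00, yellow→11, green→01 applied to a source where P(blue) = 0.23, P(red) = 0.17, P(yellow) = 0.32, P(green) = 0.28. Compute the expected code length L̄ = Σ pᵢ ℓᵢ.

2 bits/symbol

L̄ = Σ pᵢ·ℓᵢ = 0.23·2 + 0.17·2 + 0.32·2 + 0.28·2 = 2 bits/symbol.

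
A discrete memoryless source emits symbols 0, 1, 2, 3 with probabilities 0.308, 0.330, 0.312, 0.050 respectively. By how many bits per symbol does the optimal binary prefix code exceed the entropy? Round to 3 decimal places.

Entropy H = −Σ p log₂ p ≈ 1.7915 bits.
Huffman merges: 1/20+77/250→179/500; 39/125+33/100→321/500; 179/500+321/500→1. L = 2 ≈ 2.0000.
L − H = 2.0000 − 1.7915 = 0.209 bits.

0.209 bits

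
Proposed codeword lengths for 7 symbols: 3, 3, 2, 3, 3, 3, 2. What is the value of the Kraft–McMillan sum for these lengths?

1.125

With common denominator 2^3 = 8: Σ 2^(−ℓᵢ) = 1/8 + 1/8 + 2/8 + 1/8 + 1/8 + 1/8 + 2/8 = 9/8 = 1.125.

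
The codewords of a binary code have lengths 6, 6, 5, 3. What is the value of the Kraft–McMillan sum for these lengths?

With common denominator 2^6 = 64: Σ 2^(−ℓᵢ) = 1/64 + 1/64 + 2/64 + 8/64 = 12/64 = 0.1875.

0.1875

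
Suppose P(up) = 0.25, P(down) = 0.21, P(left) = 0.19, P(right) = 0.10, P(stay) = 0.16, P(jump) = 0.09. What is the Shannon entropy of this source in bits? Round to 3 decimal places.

H = −Σ pᵢ log₂ pᵢ.
−0.25·log₂(0.25) = 0.5000
−0.21·log₂(0.21) = 0.4728
−0.19·log₂(0.19) = 0.4552
−0.10·log₂(0.10) = 0.3322
−0.16·log₂(0.16) = 0.4230
−0.09·log₂(0.09) = 0.3127
Sum ≈ 2.4959 → 2.496 bits.

2.496 bits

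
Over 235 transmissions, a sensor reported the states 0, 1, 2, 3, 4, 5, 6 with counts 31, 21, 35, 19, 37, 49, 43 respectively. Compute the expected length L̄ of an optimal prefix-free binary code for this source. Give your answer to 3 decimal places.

2.779 bits/symbol

Probabilities are the counts divided by 235.
Repeatedly combine the two least-probable nodes; the expected code length is the sum of the merged weights.
merge 19/235 + 21/235 → 8/47
merge 31/235 + 7/47 → 66/235
merge 37/235 + 8/47 → 77/235
merge 43/235 + 49/235 → 92/235
merge 66/235 + 77/235 → 143/235
merge 92/235 + 143/235 → 1
L = 8/47 + 66/235 + 77/235 + 92/235 + 143/235 + 1 = 653/235 ≈ 2.779 bits/symbol.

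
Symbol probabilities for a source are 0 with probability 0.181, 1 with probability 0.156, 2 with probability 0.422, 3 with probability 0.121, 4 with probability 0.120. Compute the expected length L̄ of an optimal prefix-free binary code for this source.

Repeatedly combine the two least-probable nodes; the expected code length is the sum of the merged weights.
merge 3/25 + 121/1000 → 241/1000
merge 39/250 + 181/1000 → 337/1000
merge 241/1000 + 337/1000 → 289/500
merge 211/500 + 289/500 → 1
L = 241/1000 + 337/1000 + 289/500 + 1 = 539/250 = 2.156 bits/symbol.

2.156 bits/symbol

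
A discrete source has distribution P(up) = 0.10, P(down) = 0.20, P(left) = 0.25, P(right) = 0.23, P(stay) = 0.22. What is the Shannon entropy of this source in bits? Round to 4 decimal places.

2.2648 bits

H = −Σ pᵢ log₂ pᵢ.
−0.10·log₂(0.10) = 0.3322
−0.20·log₂(0.20) = 0.4644
−0.25·log₂(0.25) = 0.5000
−0.23·log₂(0.23) = 0.4877
−0.22·log₂(0.22) = 0.4806
Sum ≈ 2.2648 → 2.2648 bits.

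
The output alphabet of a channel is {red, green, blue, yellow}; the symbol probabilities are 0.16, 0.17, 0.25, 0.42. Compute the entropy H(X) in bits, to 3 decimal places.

1.883 bits

H = −Σ pᵢ log₂ pᵢ.
−0.16·log₂(0.16) = 0.4230
−0.17·log₂(0.17) = 0.4346
−0.25·log₂(0.25) = 0.5000
−0.42·log₂(0.42) = 0.5256
Sum ≈ 1.8833 → 1.883 bits.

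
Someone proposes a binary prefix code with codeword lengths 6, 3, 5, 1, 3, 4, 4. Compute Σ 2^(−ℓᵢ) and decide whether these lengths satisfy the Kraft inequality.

With common denominator 2^6 = 64: Σ 2^(−ℓᵢ) = 1/64 + 8/64 + 2/64 + 32/64 + 8/64 + 4/64 + 4/64 = 59/64 = 0.921875.
Kraft's inequality requires Σ ≤ 1; here Σ = 0.921875 ≤ 1, so such a prefix code exists.

0.921875; yes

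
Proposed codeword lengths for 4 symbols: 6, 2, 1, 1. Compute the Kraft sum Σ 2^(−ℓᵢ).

1.265625

With common denominator 2^6 = 64: Σ 2^(−ℓᵢ) = 1/64 + 16/64 + 32/64 + 32/64 = 81/64 = 1.265625.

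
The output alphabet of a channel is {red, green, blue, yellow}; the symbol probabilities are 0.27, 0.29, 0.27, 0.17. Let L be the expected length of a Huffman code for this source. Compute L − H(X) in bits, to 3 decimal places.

0.027 bits

Entropy H = −Σ p log₂ p ≈ 1.9725 bits.
Huffman merges: 17/100+27/100→11/25; 27/100+29/100→14/25; 11/25+14/25→1. L = 2 ≈ 2.0000.
L − H = 2.0000 − 1.9725 = 0.027 bits.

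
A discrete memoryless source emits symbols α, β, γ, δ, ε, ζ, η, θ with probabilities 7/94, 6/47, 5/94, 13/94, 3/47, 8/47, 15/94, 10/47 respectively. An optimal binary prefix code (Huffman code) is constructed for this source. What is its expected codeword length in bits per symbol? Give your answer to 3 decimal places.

2.904 bits/symbol

Repeatedly combine the two least-probable nodes; the expected code length is the sum of the merged weights.
merge 5/94 + 3/47 → 11/94
merge 7/94 + 11/94 → 9/47
merge 6/47 + 13/94 → 25/94
merge 15/94 + 8/47 → 31/94
merge 9/47 + 10/47 → 19/47
merge 25/94 + 31/94 → 28/47
merge 19/47 + 28/47 → 1
L = 11/94 + 9/47 + 25/94 + 31/94 + 19/47 + 28/47 + 1 = 273/94 ≈ 2.904 bits/symbol.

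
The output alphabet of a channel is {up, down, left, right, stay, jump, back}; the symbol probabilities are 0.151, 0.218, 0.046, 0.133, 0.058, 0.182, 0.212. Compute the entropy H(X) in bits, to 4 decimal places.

2.6424 bits

H = −Σ pᵢ log₂ pᵢ.
−0.151·log₂(0.151) = 0.4118
−0.218·log₂(0.218) = 0.4791
−0.046·log₂(0.046) = 0.2043
−0.133·log₂(0.133) = 0.3871
−0.058·log₂(0.058) = 0.2383
−0.182·log₂(0.182) = 0.4474
−0.212·log₂(0.212) = 0.4744
Sum ≈ 2.6424 → 2.6424 bits.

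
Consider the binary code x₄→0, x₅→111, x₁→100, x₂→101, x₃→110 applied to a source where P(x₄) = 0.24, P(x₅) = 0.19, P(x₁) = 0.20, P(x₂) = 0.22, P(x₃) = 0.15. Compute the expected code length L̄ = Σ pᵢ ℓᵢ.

L̄ = Σ pᵢ·ℓᵢ = 0.24·1 + 0.19·3 + 0.20·3 + 0.22·3 + 0.15·3 = 2.52 bits/symbol.

2.52 bits/symbol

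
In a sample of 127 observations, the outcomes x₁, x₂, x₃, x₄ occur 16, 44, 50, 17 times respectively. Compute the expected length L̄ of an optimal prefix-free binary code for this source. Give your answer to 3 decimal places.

1.866 bits/symbol

Probabilities are the counts divided by 127.
Repeatedly combine the two least-probable nodes; the expected code length is the sum of the merged weights.
merge 16/127 + 17/127 → 33/127
merge 33/127 + 44/127 → 77/127
merge 50/127 + 77/127 → 1
L = 33/127 + 77/127 + 1 = 237/127 ≈ 1.866 bits/symbol.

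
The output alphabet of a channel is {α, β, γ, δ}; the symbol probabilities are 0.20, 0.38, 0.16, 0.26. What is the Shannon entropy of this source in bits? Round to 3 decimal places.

1.923 bits

H = −Σ pᵢ log₂ pᵢ.
−0.20·log₂(0.20) = 0.4644
−0.38·log₂(0.38) = 0.5305
−0.16·log₂(0.16) = 0.4230
−0.26·log₂(0.26) = 0.5053
Sum ≈ 1.9231 → 1.923 bits.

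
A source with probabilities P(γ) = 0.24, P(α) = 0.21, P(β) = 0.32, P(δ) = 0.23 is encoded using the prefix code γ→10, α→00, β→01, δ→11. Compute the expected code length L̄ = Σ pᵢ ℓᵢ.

2 bits/symbol

L̄ = Σ pᵢ·ℓᵢ = 0.24·2 + 0.21·2 + 0.32·2 + 0.23·2 = 2 bits/symbol.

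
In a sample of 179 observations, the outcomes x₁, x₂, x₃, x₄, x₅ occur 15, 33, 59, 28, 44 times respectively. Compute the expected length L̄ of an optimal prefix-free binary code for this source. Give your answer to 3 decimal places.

Probabilities are the counts divided by 179.
Repeatedly combine the two least-probable nodes; the expected code length is the sum of the merged weights.
merge 15/179 + 28/179 → 43/179
merge 33/179 + 43/179 → 76/179
merge 44/179 + 59/179 → 103/179
merge 76/179 + 103/179 → 1
L = 43/179 + 76/179 + 103/179 + 1 = 401/179 ≈ 2.240 bits/symbol.

2.240 bits/symbol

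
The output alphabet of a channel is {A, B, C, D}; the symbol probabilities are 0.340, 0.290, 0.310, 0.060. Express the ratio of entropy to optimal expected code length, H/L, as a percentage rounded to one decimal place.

90.7%

Entropy H = −Σ p log₂ p ≈ 1.8144 bits.
Huffman merges: 3/50+29/100→7/20; 31/100+17/50→13/20; 7/20+13/20→1. L = 2 ≈ 2.0000.
Efficiency = H/L = 1.8144/2.0000 = 90.7%.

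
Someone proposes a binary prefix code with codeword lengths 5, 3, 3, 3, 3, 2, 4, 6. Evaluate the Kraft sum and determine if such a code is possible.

0.859375; yes

With common denominator 2^6 = 64: Σ 2^(−ℓᵢ) = 2/64 + 8/64 + 8/64 + 8/64 + 8/64 + 16/64 + 4/64 + 1/64 = 55/64 = 0.859375.
Kraft's inequality requires Σ ≤ 1; here Σ = 0.859375 ≤ 1, so such a prefix code exists.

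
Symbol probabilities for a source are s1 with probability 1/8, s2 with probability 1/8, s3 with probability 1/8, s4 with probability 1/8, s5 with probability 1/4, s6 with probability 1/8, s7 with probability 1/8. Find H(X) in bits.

Each probability is a power of 1/2, so log₂(1/p) is an integer.
H = Σ p·log₂(1/p) = 1/8·3 + 1/8·3 + 1/8·3 + 1/8·3 + 1/4·2 + 1/8·3 + 1/8·3 = 2.75 bits.

2.75 bits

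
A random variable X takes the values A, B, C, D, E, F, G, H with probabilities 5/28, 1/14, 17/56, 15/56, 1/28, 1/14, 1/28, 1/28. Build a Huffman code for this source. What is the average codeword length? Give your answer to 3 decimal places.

Repeatedly combine the two least-probable nodes; the expected code length is the sum of the merged weights.
merge 1/28 + 1/28 → 1/14
merge 1/28 + 1/14 → 3/28
merge 1/14 + 1/14 → 1/7
merge 3/28 + 1/7 → 1/4
merge 5/28 + 1/4 → 3/7
merge 15/56 + 17/56 → 4/7
merge 3/7 + 4/7 → 1
L = 1/14 + 3/28 + 1/7 + 1/4 + 3/7 + 4/7 + 1 = 18/7 ≈ 2.571 bits/symbol.

2.571 bits/symbol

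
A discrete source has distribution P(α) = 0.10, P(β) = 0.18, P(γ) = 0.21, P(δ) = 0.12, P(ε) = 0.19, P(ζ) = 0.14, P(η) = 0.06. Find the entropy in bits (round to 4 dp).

2.7133 bits

H = −Σ pᵢ log₂ pᵢ.
−0.10·log₂(0.10) = 0.3322
−0.18·log₂(0.18) = 0.4453
−0.21·log₂(0.21) = 0.4728
−0.12·log₂(0.12) = 0.3671
−0.19·log₂(0.19) = 0.4552
−0.14·log₂(0.14) = 0.3971
−0.06·log₂(0.06) = 0.2435
Sum ≈ 2.7133 → 2.7133 bits.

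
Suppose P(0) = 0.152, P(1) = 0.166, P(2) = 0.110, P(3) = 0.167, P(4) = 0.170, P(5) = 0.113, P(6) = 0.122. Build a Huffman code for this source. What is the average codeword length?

Repeatedly combine the two least-probable nodes; the expected code length is the sum of the merged weights.
merge 11/100 + 113/1000 → 223/1000
merge 61/500 + 19/125 → 137/500
merge 83/500 + 167/1000 → 333/1000
merge 17/100 + 223/1000 → 393/1000
merge 137/500 + 333/1000 → 607/1000
merge 393/1000 + 607/1000 → 1
L = 223/1000 + 137/500 + 333/1000 + 393/1000 + 607/1000 + 1 = 283/100 = 2.83 bits/symbol.

2.83 bits/symbol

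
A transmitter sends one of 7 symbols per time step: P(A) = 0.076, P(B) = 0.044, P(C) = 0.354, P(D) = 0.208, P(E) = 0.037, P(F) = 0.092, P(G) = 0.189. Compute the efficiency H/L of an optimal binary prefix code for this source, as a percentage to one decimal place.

Entropy H = −Σ p log₂ p ≈ 2.4293 bits.
Huffman merges: 37/1000+11/250→81/1000; 19/250+81/1000→157/1000; 23/250+157/1000→249/1000; 189/1000+26/125→397/1000; 249/1000+177/500→603/1000; 397/1000+603/1000→1. L = 2487/1000 ≈ 2.4870.
Efficiency = H/L = 2.4293/2.4870 = 97.7%.

97.7%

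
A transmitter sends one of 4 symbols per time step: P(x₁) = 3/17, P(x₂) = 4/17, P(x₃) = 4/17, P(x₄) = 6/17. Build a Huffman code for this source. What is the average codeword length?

2 bits/symbol

Repeatedly combine the two least-probable nodes; the expected code length is the sum of the merged weights.
merge 3/17 + 4/17 → 7/17
merge 4/17 + 6/17 → 10/17
merge 7/17 + 10/17 → 1
L = 7/17 + 10/17 + 1 = 2 bits/symbol.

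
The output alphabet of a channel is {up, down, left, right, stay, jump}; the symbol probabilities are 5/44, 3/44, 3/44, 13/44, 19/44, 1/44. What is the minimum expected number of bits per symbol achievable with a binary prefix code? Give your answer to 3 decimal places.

2.091 bits/symbol

Repeatedly combine the two least-probable nodes; the expected code length is the sum of the merged weights.
merge 1/44 + 3/44 → 1/11
merge 3/44 + 1/11 → 7/44
merge 5/44 + 7/44 → 3/11
merge 3/11 + 13/44 → 25/44
merge 19/44 + 25/44 → 1
L = 1/11 + 7/44 + 3/11 + 25/44 + 1 = 23/11 ≈ 2.091 bits/symbol.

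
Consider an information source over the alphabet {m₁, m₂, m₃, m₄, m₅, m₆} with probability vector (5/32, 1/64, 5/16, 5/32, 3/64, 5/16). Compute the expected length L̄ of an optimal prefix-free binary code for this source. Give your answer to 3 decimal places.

Repeatedly combine the two least-probable nodes; the expected code length is the sum of the merged weights.
merge 1/64 + 3/64 → 1/16
merge 1/16 + 5/32 → 7/32
merge 5/32 + 7/32 → 3/8
merge 5/16 + 5/16 → 5/8
merge 3/8 + 5/8 → 1
L = 1/16 + 7/32 + 3/8 + 5/8 + 1 = 73/32 ≈ 2.281 bits/symbol.

2.281 bits/symbol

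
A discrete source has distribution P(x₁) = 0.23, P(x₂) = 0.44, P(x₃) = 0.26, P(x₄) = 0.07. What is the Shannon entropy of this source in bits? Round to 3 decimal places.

H = −Σ pᵢ log₂ pᵢ.
−0.23·log₂(0.23) = 0.4877
−0.44·log₂(0.44) = 0.5211
−0.26·log₂(0.26) = 0.5053
−0.07·log₂(0.07) = 0.2686
Sum ≈ 1.7827 → 1.783 bits.

1.783 bits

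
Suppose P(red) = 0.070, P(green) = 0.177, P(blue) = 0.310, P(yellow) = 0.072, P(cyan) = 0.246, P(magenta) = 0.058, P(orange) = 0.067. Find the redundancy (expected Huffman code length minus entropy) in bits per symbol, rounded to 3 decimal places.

Entropy H = −Σ p log₂ p ≈ 2.5051 bits.
Huffman merges: 29/500+67/1000→1/8; 7/100+9/125→71/500; 1/8+71/500→267/1000; 177/1000+123/500→423/1000; 267/1000+31/100→577/1000; 423/1000+577/1000→1. L = 1267/500 ≈ 2.5340.
L − H = 2.5340 − 2.5051 = 0.029 bits.

0.029 bits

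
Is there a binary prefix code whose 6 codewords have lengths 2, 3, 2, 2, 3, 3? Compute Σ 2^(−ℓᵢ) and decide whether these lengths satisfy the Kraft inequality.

With common denominator 2^3 = 8: Σ 2^(−ℓᵢ) = 2/8 + 1/8 + 2/8 + 2/8 + 1/8 + 1/8 = 9/8 = 1.125.
Kraft's inequality requires Σ ≤ 1; here Σ = 1.125 > 1, so no such prefix code exists.

1.125; no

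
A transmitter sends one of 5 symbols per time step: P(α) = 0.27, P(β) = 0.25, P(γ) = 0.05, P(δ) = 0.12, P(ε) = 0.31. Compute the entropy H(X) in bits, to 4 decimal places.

H = −Σ pᵢ log₂ pᵢ.
−0.27·log₂(0.27) = 0.5100
−0.25·log₂(0.25) = 0.5000
−0.05·log₂(0.05) = 0.2161
−0.12·log₂(0.12) = 0.3671
−0.31·log₂(0.31) = 0.5238
Sum ≈ 2.1170 → 2.1170 bits.

2.1170 bits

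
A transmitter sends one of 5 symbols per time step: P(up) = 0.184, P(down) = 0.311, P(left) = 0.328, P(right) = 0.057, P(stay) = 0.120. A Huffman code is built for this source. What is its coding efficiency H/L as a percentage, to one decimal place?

Entropy H = −Σ p log₂ p ≈ 2.1036 bits.
Huffman merges: 57/1000+3/25→177/1000; 177/1000+23/125→361/1000; 311/1000+41/125→639/1000; 361/1000+639/1000→1. L = 2177/1000 ≈ 2.1770.
Efficiency = H/L = 2.1036/2.1770 = 96.6%.

96.6%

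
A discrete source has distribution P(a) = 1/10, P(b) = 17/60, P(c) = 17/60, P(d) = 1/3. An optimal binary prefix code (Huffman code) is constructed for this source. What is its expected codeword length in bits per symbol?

2 bits/symbol

Repeatedly combine the two least-probable nodes; the expected code length is the sum of the merged weights.
merge 1/10 + 17/60 → 23/60
merge 17/60 + 1/3 → 37/60
merge 23/60 + 37/60 → 1
L = 23/60 + 37/60 + 1 = 2 bits/symbol.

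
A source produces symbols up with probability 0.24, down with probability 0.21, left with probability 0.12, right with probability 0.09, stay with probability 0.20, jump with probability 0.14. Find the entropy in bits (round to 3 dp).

H = −Σ pᵢ log₂ pᵢ.
−0.24·log₂(0.24) = 0.4941
−0.21·log₂(0.21) = 0.4728
−0.12·log₂(0.12) = 0.3671
−0.09·log₂(0.09) = 0.3127
−0.20·log₂(0.20) = 0.4644
−0.14·log₂(0.14) = 0.3971
Sum ≈ 2.5082 → 2.508 bits.

2.508 bits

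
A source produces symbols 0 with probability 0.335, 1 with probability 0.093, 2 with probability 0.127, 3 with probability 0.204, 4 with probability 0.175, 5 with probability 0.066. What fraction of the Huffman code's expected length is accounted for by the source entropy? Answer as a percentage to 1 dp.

Entropy H = −Σ p log₂ p ≈ 2.3920 bits.
Huffman merges: 33/500+93/1000→159/1000; 127/1000+159/1000→143/500; 7/40+51/250→379/1000; 143/500+67/200→621/1000; 379/1000+621/1000→1. L = 489/200 ≈ 2.4450.
Efficiency = H/L = 2.3920/2.4450 = 97.8%.

97.8%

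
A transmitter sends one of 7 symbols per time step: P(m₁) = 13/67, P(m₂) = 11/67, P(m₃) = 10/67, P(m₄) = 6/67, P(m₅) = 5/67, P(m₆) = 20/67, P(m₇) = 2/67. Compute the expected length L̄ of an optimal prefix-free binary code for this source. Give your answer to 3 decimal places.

2.612 bits/symbol

Repeatedly combine the two least-probable nodes; the expected code length is the sum of the merged weights.
merge 2/67 + 5/67 → 7/67
merge 6/67 + 7/67 → 13/67
merge 10/67 + 11/67 → 21/67
merge 13/67 + 13/67 → 26/67
merge 20/67 + 21/67 → 41/67
merge 26/67 + 41/67 → 1
L = 7/67 + 13/67 + 21/67 + 26/67 + 41/67 + 1 = 175/67 ≈ 2.612 bits/symbol.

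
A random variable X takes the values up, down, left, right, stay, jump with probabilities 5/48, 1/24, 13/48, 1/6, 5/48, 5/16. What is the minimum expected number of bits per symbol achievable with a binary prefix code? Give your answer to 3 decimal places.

Repeatedly combine the two least-probable nodes; the expected code length is the sum of the merged weights.
merge 1/24 + 5/48 → 7/48
merge 5/48 + 7/48 → 1/4
merge 1/6 + 1/4 → 5/12
merge 13/48 + 5/16 → 7/12
merge 5/12 + 7/12 → 1
L = 7/48 + 1/4 + 5/12 + 7/12 + 1 = 115/48 ≈ 2.396 bits/symbol.

2.396 bits/symbol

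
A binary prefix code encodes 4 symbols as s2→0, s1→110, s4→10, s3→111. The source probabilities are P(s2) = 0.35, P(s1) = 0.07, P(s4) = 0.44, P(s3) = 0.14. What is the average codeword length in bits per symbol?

1.86 bits/symbol

L̄ = Σ pᵢ·ℓᵢ = 0.35·1 + 0.07·3 + 0.44·2 + 0.14·3 = 1.86 bits/symbol.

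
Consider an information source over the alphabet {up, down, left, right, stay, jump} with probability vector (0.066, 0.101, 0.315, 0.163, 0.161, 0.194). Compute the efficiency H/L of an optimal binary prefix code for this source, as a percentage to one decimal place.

97.5%

Entropy H = −Σ p log₂ p ≈ 2.4276 bits.
Huffman merges: 33/500+101/1000→167/1000; 161/1000+163/1000→81/250; 167/1000+97/500→361/1000; 63/200+81/250→639/1000; 361/1000+639/1000→1. L = 2491/1000 ≈ 2.4910.
Efficiency = H/L = 2.4276/2.4910 = 97.5%.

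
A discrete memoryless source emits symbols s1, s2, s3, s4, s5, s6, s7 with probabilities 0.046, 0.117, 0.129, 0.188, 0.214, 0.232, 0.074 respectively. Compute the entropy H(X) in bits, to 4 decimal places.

2.6439 bits

H = −Σ pᵢ log₂ pᵢ.
−0.046·log₂(0.046) = 0.2043
−0.117·log₂(0.117) = 0.3622
−0.129·log₂(0.129) = 0.3811
−0.188·log₂(0.188) = 0.4533
−0.214·log₂(0.214) = 0.4760
−0.232·log₂(0.232) = 0.4890
−0.074·log₂(0.074) = 0.2780
Sum ≈ 2.6439 → 2.6439 bits.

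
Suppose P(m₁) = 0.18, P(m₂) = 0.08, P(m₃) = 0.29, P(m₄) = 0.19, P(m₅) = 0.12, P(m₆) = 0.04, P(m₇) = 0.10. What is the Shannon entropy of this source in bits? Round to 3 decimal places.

2.595 bits

H = −Σ pᵢ log₂ pᵢ.
−0.18·log₂(0.18) = 0.4453
−0.08·log₂(0.08) = 0.2915
−0.29·log₂(0.29) = 0.5179
−0.19·log₂(0.19) = 0.4552
−0.12·log₂(0.12) = 0.3671
−0.04·log₂(0.04) = 0.1858
−0.10·log₂(0.10) = 0.3322
Sum ≈ 2.5950 → 2.595 bits.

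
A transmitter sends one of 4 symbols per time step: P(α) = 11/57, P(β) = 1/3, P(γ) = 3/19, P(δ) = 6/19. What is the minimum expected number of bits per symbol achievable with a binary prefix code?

Repeatedly combine the two least-probable nodes; the expected code length is the sum of the merged weights.
merge 3/19 + 11/57 → 20/57
merge 6/19 + 1/3 → 37/57
merge 20/57 + 37/57 → 1
L = 20/57 + 37/57 + 1 = 2 bits/symbol.

2 bits/symbol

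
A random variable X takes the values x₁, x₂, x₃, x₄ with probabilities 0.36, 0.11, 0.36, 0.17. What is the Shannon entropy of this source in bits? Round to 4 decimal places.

1.8461 bits

H = −Σ pᵢ log₂ pᵢ.
−0.36·log₂(0.36) = 0.5306
−0.11·log₂(0.11) = 0.3503
−0.36·log₂(0.36) = 0.5306
−0.17·log₂(0.17) = 0.4346
Sum ≈ 1.8461 → 1.8461 bits.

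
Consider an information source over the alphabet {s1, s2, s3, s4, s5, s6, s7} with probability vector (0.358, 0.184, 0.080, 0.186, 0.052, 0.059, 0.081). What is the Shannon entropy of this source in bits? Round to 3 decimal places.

H = −Σ pᵢ log₂ pᵢ.
−0.358·log₂(0.358) = 0.5305
−0.184·log₂(0.184) = 0.4494
−0.080·log₂(0.080) = 0.2915
−0.186·log₂(0.186) = 0.4514
−0.052·log₂(0.052) = 0.2218
−0.059·log₂(0.059) = 0.2409
−0.081·log₂(0.081) = 0.2937
Sum ≈ 2.4792 → 2.479 bits.

2.479 bits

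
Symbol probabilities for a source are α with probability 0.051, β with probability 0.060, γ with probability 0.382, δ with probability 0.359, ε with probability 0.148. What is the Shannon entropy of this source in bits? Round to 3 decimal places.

1.931 bits

H = −Σ pᵢ log₂ pᵢ.
−0.051·log₂(0.051) = 0.2190
−0.060·log₂(0.060) = 0.2435
−0.382·log₂(0.382) = 0.5304
−0.359·log₂(0.359) = 0.5306
−0.148·log₂(0.148) = 0.4079
Sum ≈ 1.9314 → 1.931 bits.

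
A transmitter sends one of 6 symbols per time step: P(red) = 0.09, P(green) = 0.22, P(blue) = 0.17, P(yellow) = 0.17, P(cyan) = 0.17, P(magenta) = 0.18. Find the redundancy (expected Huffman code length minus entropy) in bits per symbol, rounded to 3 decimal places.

0.058 bits

Entropy H = −Σ p log₂ p ≈ 2.5423 bits.
Huffman merges: 9/100+17/100→13/50; 17/100+17/100→17/50; 9/50+11/50→2/5; 13/50+17/50→3/5; 2/5+3/5→1. L = 13/5 ≈ 2.6000.
L − H = 2.6000 − 2.5423 = 0.058 bits.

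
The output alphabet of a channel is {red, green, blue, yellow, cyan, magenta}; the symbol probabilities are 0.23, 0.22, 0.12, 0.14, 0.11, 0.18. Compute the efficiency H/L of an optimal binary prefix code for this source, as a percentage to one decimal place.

99.1%

Entropy H = −Σ p log₂ p ≈ 2.5280 bits.
Huffman merges: 11/100+3/25→23/100; 7/50+9/50→8/25; 11/50+23/100→9/20; 23/100+8/25→11/20; 9/20+11/20→1. L = 51/20 ≈ 2.5500.
Efficiency = H/L = 2.5280/2.5500 = 99.1%.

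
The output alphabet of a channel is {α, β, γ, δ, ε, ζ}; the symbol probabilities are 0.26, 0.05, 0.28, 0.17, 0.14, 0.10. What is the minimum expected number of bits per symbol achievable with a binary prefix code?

Repeatedly combine the two least-probable nodes; the expected code length is the sum of the merged weights.
merge 1/20 + 1/10 → 3/20
merge 7/50 + 3/20 → 29/100
merge 17/100 + 13/50 → 43/100
merge 7/25 + 29/100 → 57/100
merge 43/100 + 57/100 → 1
L = 3/20 + 29/100 + 43/100 + 57/100 + 1 = 61/25 = 2.44 bits/symbol.

2.44 bits/symbol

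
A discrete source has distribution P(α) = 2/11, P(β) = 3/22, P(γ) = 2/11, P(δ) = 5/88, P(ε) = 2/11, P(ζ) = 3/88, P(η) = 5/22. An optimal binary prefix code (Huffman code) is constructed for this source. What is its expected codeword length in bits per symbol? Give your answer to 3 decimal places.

Repeatedly combine the two least-probable nodes; the expected code length is the sum of the merged weights.
merge 3/88 + 5/88 → 1/11
merge 1/11 + 3/22 → 5/22
merge 2/11 + 2/11 → 4/11
merge 2/11 + 5/22 → 9/22
merge 5/22 + 4/11 → 13/22
merge 9/22 + 13/22 → 1
L = 1/11 + 5/22 + 4/11 + 9/22 + 13/22 + 1 = 59/22 ≈ 2.682 bits/symbol.

2.682 bits/symbol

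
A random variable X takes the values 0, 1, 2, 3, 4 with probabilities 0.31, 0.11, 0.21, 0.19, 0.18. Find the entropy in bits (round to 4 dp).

2.2474 bits

H = −Σ pᵢ log₂ pᵢ.
−0.31·log₂(0.31) = 0.5238
−0.11·log₂(0.11) = 0.3503
−0.21·log₂(0.21) = 0.4728
−0.19·log₂(0.19) = 0.4552
−0.18·log₂(0.18) = 0.4453
Sum ≈ 2.2474 → 2.2474 bits.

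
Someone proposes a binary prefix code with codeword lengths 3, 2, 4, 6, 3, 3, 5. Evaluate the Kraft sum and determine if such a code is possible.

0.734375; yes

With common denominator 2^6 = 64: Σ 2^(−ℓᵢ) = 8/64 + 16/64 + 4/64 + 1/64 + 8/64 + 8/64 + 2/64 = 47/64 = 0.734375.
Kraft's inequality requires Σ ≤ 1; here Σ = 0.734375 ≤ 1, so such a prefix code exists.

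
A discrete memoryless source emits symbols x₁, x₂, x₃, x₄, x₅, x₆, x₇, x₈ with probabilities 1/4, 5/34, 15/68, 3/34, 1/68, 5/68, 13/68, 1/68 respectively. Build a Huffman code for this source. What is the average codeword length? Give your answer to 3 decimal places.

2.662 bits/symbol

Repeatedly combine the two least-probable nodes; the expected code length is the sum of the merged weights.
merge 1/68 + 1/68 → 1/34
merge 1/34 + 5/68 → 7/68
merge 3/34 + 7/68 → 13/68
merge 5/34 + 13/68 → 23/68
merge 13/68 + 15/68 → 7/17
merge 1/4 + 23/68 → 10/17
merge 7/17 + 10/17 → 1
L = 1/34 + 7/68 + 13/68 + 23/68 + 7/17 + 10/17 + 1 = 181/68 ≈ 2.662 bits/symbol.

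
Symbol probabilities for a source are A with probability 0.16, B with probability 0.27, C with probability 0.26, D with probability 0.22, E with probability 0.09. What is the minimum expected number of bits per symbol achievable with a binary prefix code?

2.25 bits/symbol

Repeatedly combine the two least-probable nodes; the expected code length is the sum of the merged weights.
merge 9/100 + 4/25 → 1/4
merge 11/50 + 1/4 → 47/100
merge 13/50 + 27/100 → 53/100
merge 47/100 + 53/100 → 1
L = 1/4 + 47/100 + 53/100 + 1 = 9/4 = 2.25 bits/symbol.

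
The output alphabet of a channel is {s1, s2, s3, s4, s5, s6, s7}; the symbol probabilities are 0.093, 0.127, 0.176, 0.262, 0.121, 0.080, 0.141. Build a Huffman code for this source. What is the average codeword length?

Repeatedly combine the two least-probable nodes; the expected code length is the sum of the merged weights.
merge 2/25 + 93/1000 → 173/1000
merge 121/1000 + 127/1000 → 31/125
merge 141/1000 + 173/1000 → 157/500
merge 22/125 + 31/125 → 53/125
merge 131/500 + 157/500 → 72/125
merge 53/125 + 72/125 → 1
L = 173/1000 + 31/125 + 157/500 + 53/125 + 72/125 + 1 = 547/200 = 2.735 bits/symbol.

2.735 bits/symbol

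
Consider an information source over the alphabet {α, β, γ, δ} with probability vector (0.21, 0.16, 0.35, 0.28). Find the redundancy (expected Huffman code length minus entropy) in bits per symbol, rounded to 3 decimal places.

Entropy H = −Σ p log₂ p ≈ 1.9402 bits.
Huffman merges: 4/25+21/100→37/100; 7/25+7/20→63/100; 37/100+63/100→1. L = 2 ≈ 2.0000.
L − H = 2.0000 − 1.9402 = 0.060 bits.

0.060 bits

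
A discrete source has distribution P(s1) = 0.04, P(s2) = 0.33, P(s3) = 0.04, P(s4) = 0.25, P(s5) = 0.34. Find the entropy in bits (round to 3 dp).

1.929 bits

H = −Σ pᵢ log₂ pᵢ.
−0.04·log₂(0.04) = 0.1858
−0.33·log₂(0.33) = 0.5278
−0.04·log₂(0.04) = 0.1858
−0.25·log₂(0.25) = 0.5000
−0.34·log₂(0.34) = 0.5292
Sum ≈ 1.9285 → 1.929 bits.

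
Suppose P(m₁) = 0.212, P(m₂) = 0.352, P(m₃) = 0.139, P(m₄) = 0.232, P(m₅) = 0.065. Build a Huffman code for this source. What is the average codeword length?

2.204 bits/symbol

Repeatedly combine the two least-probable nodes; the expected code length is the sum of the merged weights.
merge 13/200 + 139/1000 → 51/250
merge 51/250 + 53/250 → 52/125
merge 29/125 + 44/125 → 73/125
merge 52/125 + 73/125 → 1
L = 51/250 + 52/125 + 73/125 + 1 = 551/250 = 2.204 bits/symbol.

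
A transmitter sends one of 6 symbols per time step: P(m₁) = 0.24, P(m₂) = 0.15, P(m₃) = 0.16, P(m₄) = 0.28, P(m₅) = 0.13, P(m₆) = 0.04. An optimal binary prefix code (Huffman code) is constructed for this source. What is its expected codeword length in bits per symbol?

Repeatedly combine the two least-probable nodes; the expected code length is the sum of the merged weights.
merge 1/25 + 13/100 → 17/100
merge 3/20 + 4/25 → 31/100
merge 17/100 + 6/25 → 41/100
merge 7/25 + 31/100 → 59/100
merge 41/100 + 59/100 → 1
L = 17/100 + 31/100 + 41/100 + 59/100 + 1 = 62/25 = 2.48 bits/symbol.

2.48 bits/symbol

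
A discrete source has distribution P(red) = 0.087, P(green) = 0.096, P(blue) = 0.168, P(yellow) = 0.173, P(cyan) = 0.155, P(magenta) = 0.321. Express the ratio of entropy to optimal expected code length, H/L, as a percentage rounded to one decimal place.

97.5%

Entropy H = −Σ p log₂ p ≈ 2.4444 bits.
Huffman merges: 87/1000+12/125→183/1000; 31/200+21/125→323/1000; 173/1000+183/1000→89/250; 321/1000+323/1000→161/250; 89/250+161/250→1. L = 1253/500 ≈ 2.5060.
Efficiency = H/L = 2.4444/2.5060 = 97.5%.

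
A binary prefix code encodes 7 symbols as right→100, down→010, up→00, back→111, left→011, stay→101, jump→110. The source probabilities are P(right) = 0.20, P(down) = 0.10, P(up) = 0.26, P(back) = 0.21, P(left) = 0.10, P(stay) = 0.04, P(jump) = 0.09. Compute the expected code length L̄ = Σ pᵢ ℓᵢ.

L̄ = Σ pᵢ·ℓᵢ = 0.20·3 + 0.10·3 + 0.26·2 + 0.21·3 + 0.10·3 + 0.04·3 + 0.09·3 = 2.74 bits/symbol.

2.74 bits/symbol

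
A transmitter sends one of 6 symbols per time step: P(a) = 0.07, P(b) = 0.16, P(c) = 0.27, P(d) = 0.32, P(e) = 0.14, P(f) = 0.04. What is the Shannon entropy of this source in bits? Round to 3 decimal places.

2.310 bits

H = −Σ pᵢ log₂ pᵢ.
−0.07·log₂(0.07) = 0.2686
−0.16·log₂(0.16) = 0.4230
−0.27·log₂(0.27) = 0.5100
−0.32·log₂(0.32) = 0.5260
−0.14·log₂(0.14) = 0.3971
−0.04·log₂(0.04) = 0.1858
Sum ≈ 2.3105 → 2.310 bits.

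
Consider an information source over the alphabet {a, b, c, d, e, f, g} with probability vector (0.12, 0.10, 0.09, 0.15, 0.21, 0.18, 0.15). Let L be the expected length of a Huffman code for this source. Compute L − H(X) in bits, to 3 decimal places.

0.039 bits

Entropy H = −Σ p log₂ p ≈ 2.7511 bits.
Huffman merges: 9/100+1/10→19/100; 3/25+3/20→27/100; 3/20+9/50→33/100; 19/100+21/100→2/5; 27/100+33/100→3/5; 2/5+3/5→1. L = 279/100 ≈ 2.7900.
L − H = 2.7900 − 2.7511 = 0.039 bits.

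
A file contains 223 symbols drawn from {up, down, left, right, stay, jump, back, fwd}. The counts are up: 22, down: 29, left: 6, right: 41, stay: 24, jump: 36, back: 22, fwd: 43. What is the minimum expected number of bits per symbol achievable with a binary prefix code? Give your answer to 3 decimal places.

2.933 bits/symbol

Probabilities are the counts divided by 223.
Repeatedly combine the two least-probable nodes; the expected code length is the sum of the merged weights.
merge 6/223 + 22/223 → 28/223
merge 22/223 + 24/223 → 46/223
merge 28/223 + 29/223 → 57/223
merge 36/223 + 41/223 → 77/223
merge 43/223 + 46/223 → 89/223
merge 57/223 + 77/223 → 134/223
merge 89/223 + 134/223 → 1
L = 28/223 + 46/223 + 57/223 + 77/223 + 89/223 + 134/223 + 1 = 654/223 ≈ 2.933 bits/symbol.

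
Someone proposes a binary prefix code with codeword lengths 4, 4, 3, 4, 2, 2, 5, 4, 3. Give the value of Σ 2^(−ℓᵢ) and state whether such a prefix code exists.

1.03125; no

With common denominator 2^5 = 32: Σ 2^(−ℓᵢ) = 2/32 + 2/32 + 4/32 + 2/32 + 8/32 + 8/32 + 1/32 + 2/32 + 4/32 = 33/32 = 1.03125.
Kraft's inequality requires Σ ≤ 1; here Σ = 1.03125 > 1, so no such prefix code exists.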